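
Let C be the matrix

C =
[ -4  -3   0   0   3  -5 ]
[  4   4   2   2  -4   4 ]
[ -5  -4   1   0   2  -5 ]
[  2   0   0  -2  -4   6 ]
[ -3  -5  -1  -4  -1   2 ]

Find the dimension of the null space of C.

Row reduce to echelon form.
R2 ← R2 + R1: [0, 1, 2, 2, -1, -1]
R3 ← R3 − (5/4)·R1: [0, -1/4, 1, 0, -7/4, 5/4]
R4 ← R4 + (1/2)·R1: [0, -3/2, 0, -2, -5/2, 7/2]
R5 ← R5 − (3/4)·R1: [0, -11/4, -1, -4, -13/4, 23/4]
R3 ← R3 + (1/4)·R2: [0, 0, 3/2, 1/2, -2, 1]
R4 ← R4 + (3/2)·R2: [0, 0, 3, 1, -4, 2]
R5 ← R5 + (11/4)·R2: [0, 0, 9/2, 3/2, -6, 3]
R4 ← R4 − (2)·R3: [0, 0, 0, 0, 0, 0]
R5 ← R5 − (3)·R3: [0, 0, 0, 0, 0, 0]
3 nonzero rows, so rank(C) = 3.
C has 6 columns; by rank–nullity, nullity = 6 − 3 = 3.

3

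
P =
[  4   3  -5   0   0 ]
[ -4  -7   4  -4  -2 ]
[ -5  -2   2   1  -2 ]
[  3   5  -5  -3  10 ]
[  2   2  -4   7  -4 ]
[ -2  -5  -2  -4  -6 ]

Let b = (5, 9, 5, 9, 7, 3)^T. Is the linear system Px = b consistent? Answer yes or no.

no

Row reduce the augmented matrix [P | b].
R2 ← R2 + R1: [0, -4, -1, -4, -2, 14]
R3 ← R3 + (5/4)·R1: [0, 7/4, -17/4, 1, -2, 45/4]
R4 ← R4 − (3/4)·R1: [0, 11/4, -5/4, -3, 10, 21/4]
R5 ← R5 − (1/2)·R1: [0, 1/2, -3/2, 7, -4, 9/2]
R6 ← R6 + (1/2)·R1: [0, -7/2, -9/2, -4, -6, 11/2]
R3 ← R3 + (7/16)·R2: [0, 0, -75/16, -3/4, -23/8, 139/8]
R4 ← R4 + (11/16)·R2: [0, 0, -31/16, -23/4, 69/8, 119/8]
R5 ← R5 + (1/8)·R2: [0, 0, -13/8, 13/2, -17/4, 25/4]
R6 ← R6 − (7/8)·R2: [0, 0, -29/8, -1/2, -17/4, -27/4]
R4 ← R4 − (31/75)·R3: [0, 0, 0, -136/25, 736/75, 577/75]
R5 ← R5 − (26/75)·R3: [0, 0, 0, 169/25, -244/75, 17/75]
R6 ← R6 − (58/75)·R3: [0, 0, 0, 2/25, -152/75, -1514/75]
R5 ← R5 + (169/136)·R4: [0, 0, 0, 0, 152/17, 1331/136]
R6 ← R6 + (1/68)·R4: [0, 0, 0, 0, -32/17, -1365/68]
R6 ← R6 + (4/19)·R5: [0, 0, 0, 0, 0, -1369/76]
The echelon form has 6 nonzero rows; the last pivot sits in the augmented column, so rank(P) = 5 but rank([P|b]) = 6.
Since the ranks differ, the system is inconsistent.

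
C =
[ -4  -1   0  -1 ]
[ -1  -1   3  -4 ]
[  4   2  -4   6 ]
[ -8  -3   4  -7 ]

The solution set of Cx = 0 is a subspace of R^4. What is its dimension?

2

Row reduce to echelon form.
R2 ← R2 − (1/4)·R1: [0, -3/4, 3, -15/4]
R3 ← R3 + R1: [0, 1, -4, 5]
R4 ← R4 − (2)·R1: [0, -1, 4, -5]
R3 ← R3 + (4/3)·R2: [0, 0, 0, 0]
R4 ← R4 − (4/3)·R2: [0, 0, 0, 0]
2 nonzero rows, so rank(C) = 2.
C has 4 columns; by rank–nullity, nullity = 4 − 2 = 2.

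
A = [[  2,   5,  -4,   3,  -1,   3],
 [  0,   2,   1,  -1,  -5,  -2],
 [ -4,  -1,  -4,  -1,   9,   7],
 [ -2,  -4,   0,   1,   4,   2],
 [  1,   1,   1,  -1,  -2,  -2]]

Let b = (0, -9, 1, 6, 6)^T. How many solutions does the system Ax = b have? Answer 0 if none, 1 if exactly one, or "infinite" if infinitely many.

0

Row reduce the augmented matrix [A | b].
R3 ← R3 + (2)·R1: [0, 9, -12, 5, 7, 13, 1]
R4 ← R4 + R1: [0, 1, -4, 4, 3, 5, 6]
R5 ← R5 − (1/2)·R1: [0, -3/2, 3, -5/2, -3/2, -7/2, 6]
R3 ← R3 − (9/2)·R2: [0, 0, -33/2, 19/2, 59/2, 22, 83/2]
R4 ← R4 − (1/2)·R2: [0, 0, -9/2, 9/2, 11/2, 6, 21/2]
R5 ← R5 + (3/4)·R2: [0, 0, 15/4, -13/4, -21/4, -5, -3/4]
R4 ← R4 − (3/11)·R3: [0, 0, 0, 21/11, -28/11, 0, -9/11]
R5 ← R5 + (5/22)·R3: [0, 0, 0, -12/11, 16/11, 0, 191/22]
R5 ← R5 + (4/7)·R4: [0, 0, 0, 0, 0, 0, 115/14]
The echelon form has 5 nonzero rows; the last pivot sits in the augmented column, so rank(A) = 4 but rank([A|b]) = 5.
Since the ranks differ, the system is inconsistent.
It has no solutions.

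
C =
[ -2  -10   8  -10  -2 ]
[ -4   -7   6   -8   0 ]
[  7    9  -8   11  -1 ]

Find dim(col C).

2

Row reduce to echelon form.
R2 ← R2 − (2)·R1: [0, 13, -10, 12, 4]
R3 ← R3 + (7/2)·R1: [0, -26, 20, -24, -8]
R3 ← R3 + (2)·R2: [0, 0, 0, 0, 0]
Echelon form has 2 nonzero rows, so rank(C) = 2.
The column space has dimension equal to the rank: 2.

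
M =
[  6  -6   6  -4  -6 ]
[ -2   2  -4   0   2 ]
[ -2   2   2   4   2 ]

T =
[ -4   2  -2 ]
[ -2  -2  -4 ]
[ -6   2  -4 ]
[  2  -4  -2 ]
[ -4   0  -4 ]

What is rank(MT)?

First compute MT:
[[-32,  52,  20],
 [ 20, -16,   4],
 [ -8, -20, -28]]
Now row reduce the product.
R2 ← R2 + (5/8)·R1: [0, 33/2, 33/2]
R3 ← R3 − (1/4)·R1: [0, -33, -33]
R3 ← R3 + (2)·R2: [0, 0, 0]
2 nonzero rows, so rank(MT) = 2.

2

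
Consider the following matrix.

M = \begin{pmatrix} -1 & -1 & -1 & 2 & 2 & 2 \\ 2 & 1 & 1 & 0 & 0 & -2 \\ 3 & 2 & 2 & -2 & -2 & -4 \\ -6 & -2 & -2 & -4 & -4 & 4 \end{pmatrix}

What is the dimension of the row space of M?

2

Row reduce to echelon form.
R2 ← R2 + (2)·R1: [0, -1, -1, 4, 4, 2]
R3 ← R3 + (3)·R1: [0, -1, -1, 4, 4, 2]
R4 ← R4 − (6)·R1: [0, 4, 4, -16, -16, -8]
R3 ← R3 − R2: [0, 0, 0, 0, 0, 0]
R4 ← R4 + (4)·R2: [0, 0, 0, 0, 0, 0]
Echelon form has 2 nonzero rows, so rank(M) = 2.
The row space has dimension equal to the rank: 2.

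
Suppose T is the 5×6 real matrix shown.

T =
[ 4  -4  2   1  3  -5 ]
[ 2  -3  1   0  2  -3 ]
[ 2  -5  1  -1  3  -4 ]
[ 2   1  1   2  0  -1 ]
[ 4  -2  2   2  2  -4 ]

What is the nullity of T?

4

Row reduce to echelon form.
R2 ← R2 − (1/2)·R1: [0, -1, 0, -1/2, 1/2, -1/2]
R3 ← R3 − (1/2)·R1: [0, -3, 0, -3/2, 3/2, -3/2]
R4 ← R4 − (1/2)·R1: [0, 3, 0, 3/2, -3/2, 3/2]
R5 ← R5 − R1: [0, 2, 0, 1, -1, 1]
R3 ← R3 − (3)·R2: [0, 0, 0, 0, 0, 0]
R4 ← R4 + (3)·R2: [0, 0, 0, 0, 0, 0]
R5 ← R5 + (2)·R2: [0, 0, 0, 0, 0, 0]
2 nonzero rows, so rank(T) = 2.
T has 6 columns; by rank–nullity, nullity = 6 − 2 = 4.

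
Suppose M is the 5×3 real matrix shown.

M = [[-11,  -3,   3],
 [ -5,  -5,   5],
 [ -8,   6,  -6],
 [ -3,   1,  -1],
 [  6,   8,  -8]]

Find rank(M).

Row reduce to echelon form.
R2 ← R2 − (5/11)·R1: [0, -40/11, 40/11]
R3 ← R3 − (8/11)·R1: [0, 90/11, -90/11]
R4 ← R4 − (3/11)·R1: [0, 20/11, -20/11]
R5 ← R5 + (6/11)·R1: [0, 70/11, -70/11]
R3 ← R3 + (9/4)·R2: [0, 0, 0]
R4 ← R4 + (1/2)·R2: [0, 0, 0]
R5 ← R5 + (7/4)·R2: [0, 0, 0]
Echelon form has 2 nonzero rows, so rank(M) = 2.

2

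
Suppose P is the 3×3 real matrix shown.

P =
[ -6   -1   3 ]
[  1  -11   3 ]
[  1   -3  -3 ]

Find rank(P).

Row reduce to echelon form.
R2 ← R2 + (1/6)·R1: [0, -67/6, 7/2]
R3 ← R3 + (1/6)·R1: [0, -19/6, -5/2]
R3 ← R3 − (19/67)·R2: [0, 0, -234/67]
Echelon form has 3 nonzero rows, so rank(P) = 3.

3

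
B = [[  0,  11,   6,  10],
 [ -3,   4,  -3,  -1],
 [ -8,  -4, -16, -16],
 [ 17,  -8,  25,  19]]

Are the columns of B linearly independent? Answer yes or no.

no

Row reduce B to echelon form.
Swap R1 ↔ R2
R3 ← R3 − (8/3)·R1: [0, -44/3, -8, -40/3]
R4 ← R4 + (17/3)·R1: [0, 44/3, 8, 40/3]
R3 ← R3 + (4/3)·R2: [0, 0, 0, 0]
R4 ← R4 − (4/3)·R2: [0, 0, 0, 0]
2 pivots among 4 columns.
Only 2 < 4 pivot columns, so the columns are linearly dependent.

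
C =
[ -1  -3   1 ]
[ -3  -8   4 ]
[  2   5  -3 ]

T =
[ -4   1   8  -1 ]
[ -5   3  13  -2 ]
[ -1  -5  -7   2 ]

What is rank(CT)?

First compute CT:
[[ 18, -15, -54,   9],
 [ 48, -47, -156,  27],
 [-30,  32, 102, -18]]
Now row reduce the product.
R2 ← R2 − (8/3)·R1: [0, -7, -12, 3]
R3 ← R3 + (5/3)·R1: [0, 7, 12, -3]
R3 ← R3 + R2: [0, 0, 0, 0]
2 nonzero rows, so rank(CT) = 2.

2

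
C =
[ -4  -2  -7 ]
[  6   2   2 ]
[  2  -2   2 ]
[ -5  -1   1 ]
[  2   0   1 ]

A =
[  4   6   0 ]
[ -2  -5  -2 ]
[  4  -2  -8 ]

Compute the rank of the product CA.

First compute CA:
[[-40,   0,  60],
 [ 28,  22, -20],
 [ 20,  18, -12],
 [-14, -27,  -6],
 [ 12,  10,  -8]]
Now row reduce the product.
R2 ← R2 + (7/10)·R1: [0, 22, 22]
R3 ← R3 + (1/2)·R1: [0, 18, 18]
R4 ← R4 − (7/20)·R1: [0, -27, -27]
R5 ← R5 + (3/10)·R1: [0, 10, 10]
R3 ← R3 − (9/11)·R2: [0, 0, 0]
R4 ← R4 + (27/22)·R2: [0, 0, 0]
R5 ← R5 − (5/11)·R2: [0, 0, 0]
2 nonzero rows, so rank(CA) = 2.

2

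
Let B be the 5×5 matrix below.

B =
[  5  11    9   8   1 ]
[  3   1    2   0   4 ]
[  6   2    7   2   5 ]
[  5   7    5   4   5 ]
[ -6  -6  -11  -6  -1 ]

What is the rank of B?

Row reduce to echelon form.
R2 ← R2 − (3/5)·R1: [0, -28/5, -17/5, -24/5, 17/5]
R3 ← R3 − (6/5)·R1: [0, -56/5, -19/5, -38/5, 19/5]
R4 ← R4 − R1: [0, -4, -4, -4, 4]
R5 ← R5 + (6/5)·R1: [0, 36/5, -1/5, 18/5, 1/5]
R3 ← R3 − (2)·R2: [0, 0, 3, 2, -3]
R4 ← R4 − (5/7)·R2: [0, 0, -11/7, -4/7, 11/7]
R5 ← R5 + (9/7)·R2: [0, 0, -32/7, -18/7, 32/7]
R4 ← R4 + (11/21)·R3: [0, 0, 0, 10/21, 0]
R5 ← R5 + (32/21)·R3: [0, 0, 0, 10/21, 0]
R5 ← R5 − R4: [0, 0, 0, 0, 0]
Echelon form has 4 nonzero rows, so rank(B) = 4.

4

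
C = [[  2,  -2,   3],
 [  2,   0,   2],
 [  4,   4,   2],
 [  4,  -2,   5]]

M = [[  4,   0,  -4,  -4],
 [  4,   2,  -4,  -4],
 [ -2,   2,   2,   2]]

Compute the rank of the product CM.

2

First compute CM:
[[ -6,   2,   6,   6],
 [  4,   4,  -4,  -4],
 [ 28,  12, -28, -28],
 [ -2,   6,   2,   2]]
Now row reduce the product.
R2 ← R2 + (2/3)·R1: [0, 16/3, 0, 0]
R3 ← R3 + (14/3)·R1: [0, 64/3, 0, 0]
R4 ← R4 − (1/3)·R1: [0, 16/3, 0, 0]
R3 ← R3 − (4)·R2: [0, 0, 0, 0]
R4 ← R4 − R2: [0, 0, 0, 0]
2 nonzero rows, so rank(CM) = 2.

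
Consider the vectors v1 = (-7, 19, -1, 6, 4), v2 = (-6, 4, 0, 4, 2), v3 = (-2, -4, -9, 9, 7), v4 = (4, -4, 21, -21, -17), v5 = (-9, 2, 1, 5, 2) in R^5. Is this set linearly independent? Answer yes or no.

Form the matrix with these vectors as rows and row reduce.
R2 ← R2 − (6/7)·R1: [0, -86/7, 6/7, -8/7, -10/7]
R3 ← R3 − (2/7)·R1: [0, -66/7, -61/7, 51/7, 41/7]
R4 ← R4 + (4/7)·R1: [0, 48/7, 143/7, -123/7, -103/7]
R5 ← R5 − (9/7)·R1: [0, -157/7, 16/7, -19/7, -22/7]
R3 ← R3 − (33/43)·R2: [0, 0, -403/43, 351/43, 299/43]
R4 ← R4 + (24/43)·R2: [0, 0, 899/43, -783/43, -667/43]
R5 ← R5 − (157/86)·R2: [0, 0, 31/43, -27/43, -23/43]
R4 ← R4 + (29/13)·R3: [0, 0, 0, 0, 0]
R5 ← R5 + (1/13)·R3: [0, 0, 0, 0, 0]
3 nonzero rows, so the 5 vectors span a space of dimension 3.
Since 3 < 5, the vectors are linearly dependent.

no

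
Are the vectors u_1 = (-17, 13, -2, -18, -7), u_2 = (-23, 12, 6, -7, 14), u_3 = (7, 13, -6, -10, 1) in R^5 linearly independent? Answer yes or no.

Form the matrix with these vectors as rows and row reduce.
R2 ← R2 − (23/17)·R1: [0, -95/17, 148/17, 295/17, 399/17]
R3 ← R3 + (7/17)·R1: [0, 312/17, -116/17, -296/17, -32/17]
R3 ← R3 + (312/95)·R2: [0, 0, 2068/95, 752/19, 376/5]
3 nonzero rows, so the 3 vectors span a space of dimension 3.
Since 3 = 3, the vectors are linearly independent.

yes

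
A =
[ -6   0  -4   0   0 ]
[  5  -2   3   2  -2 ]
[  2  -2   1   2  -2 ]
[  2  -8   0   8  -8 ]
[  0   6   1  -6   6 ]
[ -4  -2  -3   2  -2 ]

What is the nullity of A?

3

Row reduce to echelon form.
R2 ← R2 + (5/6)·R1: [0, -2, -1/3, 2, -2]
R3 ← R3 + (1/3)·R1: [0, -2, -1/3, 2, -2]
R4 ← R4 + (1/3)·R1: [0, -8, -4/3, 8, -8]
R6 ← R6 − (2/3)·R1: [0, -2, -1/3, 2, -2]
R3 ← R3 − R2: [0, 0, 0, 0, 0]
R4 ← R4 − (4)·R2: [0, 0, 0, 0, 0]
R5 ← R5 + (3)·R2: [0, 0, 0, 0, 0]
R6 ← R6 − R2: [0, 0, 0, 0, 0]
2 nonzero rows, so rank(A) = 2.
A has 5 columns; by rank–nullity, nullity = 5 − 2 = 3.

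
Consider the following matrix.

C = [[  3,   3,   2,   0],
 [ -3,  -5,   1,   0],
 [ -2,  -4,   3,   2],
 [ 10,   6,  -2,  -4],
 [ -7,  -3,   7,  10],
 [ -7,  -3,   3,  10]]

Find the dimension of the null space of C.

0

Row reduce to echelon form.
R2 ← R2 + R1: [0, -2, 3, 0]
R3 ← R3 + (2/3)·R1: [0, -2, 13/3, 2]
R4 ← R4 − (10/3)·R1: [0, -4, -26/3, -4]
R5 ← R5 + (7/3)·R1: [0, 4, 35/3, 10]
R6 ← R6 + (7/3)·R1: [0, 4, 23/3, 10]
R3 ← R3 − R2: [0, 0, 4/3, 2]
R4 ← R4 − (2)·R2: [0, 0, -44/3, -4]
R5 ← R5 + (2)·R2: [0, 0, 53/3, 10]
R6 ← R6 + (2)·R2: [0, 0, 41/3, 10]
R4 ← R4 + (11)·R3: [0, 0, 0, 18]
R5 ← R5 − (53/4)·R3: [0, 0, 0, -33/2]
R6 ← R6 − (41/4)·R3: [0, 0, 0, -21/2]
R5 ← R5 + (11/12)·R4: [0, 0, 0, 0]
R6 ← R6 + (7/12)·R4: [0, 0, 0, 0]
4 nonzero rows, so rank(C) = 4.
C has 4 columns; by rank–nullity, nullity = 4 − 4 = 0.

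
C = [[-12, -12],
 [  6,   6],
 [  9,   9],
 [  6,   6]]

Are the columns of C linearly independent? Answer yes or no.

no

Row reduce C to echelon form.
R2 ← R2 + (1/2)·R1: [0, 0]
R3 ← R3 + (3/4)·R1: [0, 0]
R4 ← R4 + (1/2)·R1: [0, 0]
1 pivot among 2 columns.
Only 1 < 2 pivot columns, so the columns are linearly dependent.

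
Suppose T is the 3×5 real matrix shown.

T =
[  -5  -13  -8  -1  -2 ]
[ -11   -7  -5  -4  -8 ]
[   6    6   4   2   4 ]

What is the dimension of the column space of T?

Row reduce to echelon form.
R2 ← R2 − (11/5)·R1: [0, 108/5, 63/5, -9/5, -18/5]
R3 ← R3 + (6/5)·R1: [0, -48/5, -28/5, 4/5, 8/5]
R3 ← R3 + (4/9)·R2: [0, 0, 0, 0, 0]
Echelon form has 2 nonzero rows, so rank(T) = 2.
The column space has dimension equal to the rank: 2.

2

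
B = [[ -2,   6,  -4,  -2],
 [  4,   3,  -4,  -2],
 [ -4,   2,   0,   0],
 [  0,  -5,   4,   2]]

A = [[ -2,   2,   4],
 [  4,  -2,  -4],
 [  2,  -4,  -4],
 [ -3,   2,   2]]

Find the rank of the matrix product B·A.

2

First compute BA:
[[ 26,  -4, -20],
 [  2,  14,  16],
 [ 16, -12, -24],
 [-18,  -2,   8]]
Now row reduce the product.
R2 ← R2 − (1/13)·R1: [0, 186/13, 228/13]
R3 ← R3 − (8/13)·R1: [0, -124/13, -152/13]
R4 ← R4 + (9/13)·R1: [0, -62/13, -76/13]
R3 ← R3 + (2/3)·R2: [0, 0, 0]
R4 ← R4 + (1/3)·R2: [0, 0, 0]
2 nonzero rows, so rank(BA) = 2.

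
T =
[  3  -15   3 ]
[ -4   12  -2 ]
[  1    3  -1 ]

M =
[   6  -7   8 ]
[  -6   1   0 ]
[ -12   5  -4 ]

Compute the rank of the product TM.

2

First compute TM:
[[ 72, -21,  12],
 [-72,  30, -24],
 [  0,  -9,  12]]
Now row reduce the product.
R2 ← R2 + R1: [0, 9, -12]
R3 ← R3 + R2: [0, 0, 0]
2 nonzero rows, so rank(TM) = 2.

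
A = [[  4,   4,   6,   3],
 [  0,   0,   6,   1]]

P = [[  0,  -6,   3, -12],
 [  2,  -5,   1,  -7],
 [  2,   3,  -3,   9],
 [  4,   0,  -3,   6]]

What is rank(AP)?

First compute AP:
[[ 32, -26, -11,  -4],
 [ 16,  18, -21,  60]]
Now row reduce the product.
R2 ← R2 − (1/2)·R1: [0, 31, -31/2, 62]
2 nonzero rows, so rank(AP) = 2.

2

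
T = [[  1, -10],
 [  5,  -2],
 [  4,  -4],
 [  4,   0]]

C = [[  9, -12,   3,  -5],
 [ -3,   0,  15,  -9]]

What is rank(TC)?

First compute TC:
[[ 39, -12, -147,  85],
 [ 51, -60, -15,  -7],
 [ 48, -48, -48,  16],
 [ 36, -48,  12, -20]]
Now row reduce the product.
R2 ← R2 − (17/13)·R1: [0, -576/13, 2304/13, -1536/13]
R3 ← R3 − (16/13)·R1: [0, -432/13, 1728/13, -1152/13]
R4 ← R4 − (12/13)·R1: [0, -480/13, 1920/13, -1280/13]
R3 ← R3 − (3/4)·R2: [0, 0, 0, 0]
R4 ← R4 − (5/6)·R2: [0, 0, 0, 0]
2 nonzero rows, so rank(TC) = 2.

2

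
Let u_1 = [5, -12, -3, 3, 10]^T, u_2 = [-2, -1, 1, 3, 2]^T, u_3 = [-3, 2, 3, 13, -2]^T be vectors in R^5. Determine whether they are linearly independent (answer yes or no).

Form the matrix with these vectors as rows and row reduce.
R2 ← R2 + (2/5)·R1: [0, -29/5, -1/5, 21/5, 6]
R3 ← R3 + (3/5)·R1: [0, -26/5, 6/5, 74/5, 4]
R3 ← R3 − (26/29)·R2: [0, 0, 40/29, 320/29, -40/29]
3 nonzero rows, so the 3 vectors span a space of dimension 3.
Since 3 = 3, the vectors are linearly independent.

yes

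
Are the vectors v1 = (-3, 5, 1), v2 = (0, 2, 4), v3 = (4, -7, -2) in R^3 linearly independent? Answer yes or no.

no

Form the matrix with these vectors as rows and row reduce.
R3 ← R3 + (4/3)·R1: [0, -1/3, -2/3]
R3 ← R3 + (1/6)·R2: [0, 0, 0]
2 nonzero rows, so the 3 vectors span a space of dimension 2.
Since 2 < 3, the vectors are linearly dependent.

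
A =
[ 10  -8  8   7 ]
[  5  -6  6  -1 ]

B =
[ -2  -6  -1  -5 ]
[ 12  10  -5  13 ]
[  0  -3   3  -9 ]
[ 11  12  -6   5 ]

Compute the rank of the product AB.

2

First compute AB:
[[-39, -80,  12, -191],
 [-93, -120,  49, -162]]
Now row reduce the product.
R2 ← R2 − (31/13)·R1: [0, 920/13, 265/13, 3815/13]
2 nonzero rows, so rank(AB) = 2.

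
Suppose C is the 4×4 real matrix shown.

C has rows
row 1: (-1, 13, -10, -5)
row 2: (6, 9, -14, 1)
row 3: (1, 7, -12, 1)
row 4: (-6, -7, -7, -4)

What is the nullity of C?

0

Row reduce to echelon form.
R2 ← R2 + (6)·R1: [0, 87, -74, -29]
R3 ← R3 + R1: [0, 20, -22, -4]
R4 ← R4 − (6)·R1: [0, -85, 53, 26]
R3 ← R3 − (20/87)·R2: [0, 0, -434/87, 8/3]
R4 ← R4 + (85/87)·R2: [0, 0, -1679/87, -7/3]
R4 ← R4 − (1679/434)·R3: [0, 0, 0, -2745/217]
4 nonzero rows, so rank(C) = 4.
C has 4 columns; by rank–nullity, nullity = 4 − 4 = 0.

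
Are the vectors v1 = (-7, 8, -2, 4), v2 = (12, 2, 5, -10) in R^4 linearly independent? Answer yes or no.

Form the matrix with these vectors as rows and row reduce.
R2 ← R2 + (12/7)·R1: [0, 110/7, 11/7, -22/7]
2 nonzero rows, so the 2 vectors span a space of dimension 2.
Since 2 = 2, the vectors are linearly independent.

yes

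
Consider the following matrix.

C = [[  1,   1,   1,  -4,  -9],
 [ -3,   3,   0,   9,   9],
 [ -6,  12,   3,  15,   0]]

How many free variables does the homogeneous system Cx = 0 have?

3

Row reduce to echelon form.
R2 ← R2 + (3)·R1: [0, 6, 3, -3, -18]
R3 ← R3 + (6)·R1: [0, 18, 9, -9, -54]
R3 ← R3 − (3)·R2: [0, 0, 0, 0, 0]
2 nonzero rows, so rank(C) = 2.
C has 5 columns; by rank–nullity, nullity = 5 − 2 = 3.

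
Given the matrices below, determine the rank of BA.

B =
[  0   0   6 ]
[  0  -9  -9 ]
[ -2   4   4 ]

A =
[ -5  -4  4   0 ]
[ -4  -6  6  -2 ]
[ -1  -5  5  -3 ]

First compute BA:
[[ -6, -30,  30, -18],
 [ 45,  99, -99,  45],
 [-10, -36,  36, -20]]
Now row reduce the product.
R2 ← R2 + (15/2)·R1: [0, -126, 126, -90]
R3 ← R3 − (5/3)·R1: [0, 14, -14, 10]
R3 ← R3 + (1/9)·R2: [0, 0, 0, 0]
2 nonzero rows, so rank(BA) = 2.

2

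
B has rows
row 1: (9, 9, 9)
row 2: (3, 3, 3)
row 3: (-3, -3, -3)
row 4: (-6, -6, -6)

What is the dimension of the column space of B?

Row reduce to echelon form.
R2 ← R2 − (1/3)·R1: [0, 0, 0]
R3 ← R3 + (1/3)·R1: [0, 0, 0]
R4 ← R4 + (2/3)·R1: [0, 0, 0]
Echelon form has 1 nonzero row, so rank(B) = 1.
The column space has dimension equal to the rank: 1.

1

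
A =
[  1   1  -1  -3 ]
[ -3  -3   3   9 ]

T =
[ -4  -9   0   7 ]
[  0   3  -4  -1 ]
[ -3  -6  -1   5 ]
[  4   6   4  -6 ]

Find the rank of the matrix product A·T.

First compute AT:
[[-13, -18, -15,  19],
 [ 39,  54,  45, -57]]
Now row reduce the product.
R2 ← R2 + (3)·R1: [0, 0, 0, 0]
1 nonzero row, so rank(AT) = 1.

1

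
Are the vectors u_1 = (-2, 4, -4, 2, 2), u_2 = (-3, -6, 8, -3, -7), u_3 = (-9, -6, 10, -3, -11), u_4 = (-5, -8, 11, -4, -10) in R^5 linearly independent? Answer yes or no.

Form the matrix with these vectors as rows and row reduce.
R2 ← R2 − (3/2)·R1: [0, -12, 14, -6, -10]
R3 ← R3 − (9/2)·R1: [0, -24, 28, -12, -20]
R4 ← R4 − (5/2)·R1: [0, -18, 21, -9, -15]
R3 ← R3 − (2)·R2: [0, 0, 0, 0, 0]
R4 ← R4 − (3/2)·R2: [0, 0, 0, 0, 0]
2 nonzero rows, so the 4 vectors span a space of dimension 2.
Since 2 < 4, the vectors are linearly dependent.

no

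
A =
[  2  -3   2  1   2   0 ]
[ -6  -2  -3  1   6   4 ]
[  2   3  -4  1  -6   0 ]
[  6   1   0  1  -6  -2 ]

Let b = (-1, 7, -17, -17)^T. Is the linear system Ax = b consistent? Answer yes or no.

yes

Row reduce the augmented matrix [A | b].
R2 ← R2 + (3)·R1: [0, -11, 3, 4, 12, 4, 4]
R3 ← R3 − R1: [0, 6, -6, 0, -8, 0, -16]
R4 ← R4 − (3)·R1: [0, 10, -6, -2, -12, -2, -14]
R3 ← R3 + (6/11)·R2: [0, 0, -48/11, 24/11, -16/11, 24/11, -152/11]
R4 ← R4 + (10/11)·R2: [0, 0, -36/11, 18/11, -12/11, 18/11, -114/11]
R4 ← R4 − (3/4)·R3: [0, 0, 0, 0, 0, 0, 0]
The echelon form has 3 nonzero rows, and every pivot lies in the first 6 columns, so rank(A) = rank([A|b]) = 3.
The system is consistent.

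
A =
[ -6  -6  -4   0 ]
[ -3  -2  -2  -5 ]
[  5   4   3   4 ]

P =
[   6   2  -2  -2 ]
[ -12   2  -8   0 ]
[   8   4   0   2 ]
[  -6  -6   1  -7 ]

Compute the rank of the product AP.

First compute AP:
[[  4, -40,  60,   4],
 [ 20,  12,  17,  37],
 [-18,   6, -38, -32]]
Now row reduce the product.
R2 ← R2 − (5)·R1: [0, 212, -283, 17]
R3 ← R3 + (9/2)·R1: [0, -174, 232, -14]
R3 ← R3 + (87/106)·R2: [0, 0, -29/106, -5/106]
3 nonzero rows, so rank(AP) = 3.

3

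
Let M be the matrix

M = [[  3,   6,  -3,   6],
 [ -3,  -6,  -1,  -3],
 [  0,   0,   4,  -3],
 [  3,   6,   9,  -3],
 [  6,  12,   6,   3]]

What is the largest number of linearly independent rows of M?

2

Row reduce to echelon form.
R2 ← R2 + R1: [0, 0, -4, 3]
R4 ← R4 − R1: [0, 0, 12, -9]
R5 ← R5 − (2)·R1: [0, 0, 12, -9]
R3 ← R3 + R2: [0, 0, 0, 0]
R4 ← R4 + (3)·R2: [0, 0, 0, 0]
R5 ← R5 + (3)·R2: [0, 0, 0, 0]
Echelon form has 2 nonzero rows, so rank(M) = 2.
The rank gives the maximum number of linearly independent rows: 2.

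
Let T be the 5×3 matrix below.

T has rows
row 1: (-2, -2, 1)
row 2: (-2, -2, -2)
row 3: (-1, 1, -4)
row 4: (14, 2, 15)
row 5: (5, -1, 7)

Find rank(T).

Row reduce to echelon form.
R2 ← R2 − R1: [0, 0, -3]
R3 ← R3 − (1/2)·R1: [0, 2, -9/2]
R4 ← R4 + (7)·R1: [0, -12, 22]
R5 ← R5 + (5/2)·R1: [0, -6, 19/2]
Swap R2 ↔ R3
R4 ← R4 + (6)·R2: [0, 0, -5]
R5 ← R5 + (3)·R2: [0, 0, -4]
R4 ← R4 − (5/3)·R3: [0, 0, 0]
R5 ← R5 − (4/3)·R3: [0, 0, 0]
Echelon form has 3 nonzero rows, so rank(T) = 3.

3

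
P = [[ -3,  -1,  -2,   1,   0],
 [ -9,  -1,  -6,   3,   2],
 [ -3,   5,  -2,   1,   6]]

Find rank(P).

Row reduce to echelon form.
R2 ← R2 − (3)·R1: [0, 2, 0, 0, 2]
R3 ← R3 − R1: [0, 6, 0, 0, 6]
R3 ← R3 − (3)·R2: [0, 0, 0, 0, 0]
Echelon form has 2 nonzero rows, so rank(P) = 2.

2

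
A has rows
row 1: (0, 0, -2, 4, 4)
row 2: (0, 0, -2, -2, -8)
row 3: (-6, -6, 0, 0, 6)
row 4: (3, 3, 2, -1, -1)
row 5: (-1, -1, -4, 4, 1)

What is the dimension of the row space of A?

Row reduce to echelon form.
Swap R1 ↔ R3
R4 ← R4 + (1/2)·R1: [0, 0, 2, -1, 2]
R5 ← R5 − (1/6)·R1: [0, 0, -4, 4, 0]
R3 ← R3 − R2: [0, 0, 0, 6, 12]
R4 ← R4 + R2: [0, 0, 0, -3, -6]
R5 ← R5 − (2)·R2: [0, 0, 0, 8, 16]
R4 ← R4 + (1/2)·R3: [0, 0, 0, 0, 0]
R5 ← R5 − (4/3)·R3: [0, 0, 0, 0, 0]
Echelon form has 3 nonzero rows, so rank(A) = 3.
The row space has dimension equal to the rank: 3.

3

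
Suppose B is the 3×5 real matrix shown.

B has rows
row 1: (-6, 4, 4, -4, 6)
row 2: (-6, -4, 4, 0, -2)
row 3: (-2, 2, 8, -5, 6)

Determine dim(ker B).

2

Row reduce to echelon form.
R2 ← R2 − R1: [0, -8, 0, 4, -8]
R3 ← R3 − (1/3)·R1: [0, 2/3, 20/3, -11/3, 4]
R3 ← R3 + (1/12)·R2: [0, 0, 20/3, -10/3, 10/3]
3 nonzero rows, so rank(B) = 3.
B has 5 columns; by rank–nullity, nullity = 5 − 3 = 2.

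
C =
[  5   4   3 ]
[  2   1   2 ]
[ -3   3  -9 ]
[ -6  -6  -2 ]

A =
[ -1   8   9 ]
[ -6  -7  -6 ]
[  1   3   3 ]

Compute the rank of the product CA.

First compute CA:
[[-26,  21,  30],
 [ -6,  15,  18],
 [-24, -72, -72],
 [ 40, -12, -24]]
Now row reduce the product.
R2 ← R2 − (3/13)·R1: [0, 132/13, 144/13]
R3 ← R3 − (12/13)·R1: [0, -1188/13, -1296/13]
R4 ← R4 + (20/13)·R1: [0, 264/13, 288/13]
R3 ← R3 + (9)·R2: [0, 0, 0]
R4 ← R4 − (2)·R2: [0, 0, 0]
2 nonzero rows, so rank(CA) = 2.

2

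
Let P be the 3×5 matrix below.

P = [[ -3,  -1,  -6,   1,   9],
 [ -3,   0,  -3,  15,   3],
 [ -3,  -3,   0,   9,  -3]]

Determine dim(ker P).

2

Row reduce to echelon form.
R2 ← R2 − R1: [0, 1, 3, 14, -6]
R3 ← R3 − R1: [0, -2, 6, 8, -12]
R3 ← R3 + (2)·R2: [0, 0, 12, 36, -24]
3 nonzero rows, so rank(P) = 3.
P has 5 columns; by rank–nullity, nullity = 5 − 3 = 2.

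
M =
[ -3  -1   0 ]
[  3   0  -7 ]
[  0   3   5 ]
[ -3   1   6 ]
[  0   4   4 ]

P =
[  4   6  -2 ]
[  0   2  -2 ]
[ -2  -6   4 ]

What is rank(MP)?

2

First compute MP:
[[-12, -20,   8],
 [ 26,  60, -34],
 [-10, -24,  14],
 [-24, -52,  28],
 [ -8, -16,   8]]
Now row reduce the product.
R2 ← R2 + (13/6)·R1: [0, 50/3, -50/3]
R3 ← R3 − (5/6)·R1: [0, -22/3, 22/3]
R4 ← R4 − (2)·R1: [0, -12, 12]
R5 ← R5 − (2/3)·R1: [0, -8/3, 8/3]
R3 ← R3 + (11/25)·R2: [0, 0, 0]
R4 ← R4 + (18/25)·R2: [0, 0, 0]
R5 ← R5 + (4/25)·R2: [0, 0, 0]
2 nonzero rows, so rank(MP) = 2.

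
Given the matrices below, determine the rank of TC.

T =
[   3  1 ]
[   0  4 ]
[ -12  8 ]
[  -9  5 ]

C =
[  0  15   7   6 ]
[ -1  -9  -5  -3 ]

First compute TC:
[[ -1,  36,  16,  15],
 [ -4, -36, -20, -12],
 [ -8, -252, -124, -96],
 [ -5, -180, -88, -69]]
Now row reduce the product.
R2 ← R2 − (4)·R1: [0, -180, -84, -72]
R3 ← R3 − (8)·R1: [0, -540, -252, -216]
R4 ← R4 − (5)·R1: [0, -360, -168, -144]
R3 ← R3 − (3)·R2: [0, 0, 0, 0]
R4 ← R4 − (2)·R2: [0, 0, 0, 0]
2 nonzero rows, so rank(TC) = 2.

2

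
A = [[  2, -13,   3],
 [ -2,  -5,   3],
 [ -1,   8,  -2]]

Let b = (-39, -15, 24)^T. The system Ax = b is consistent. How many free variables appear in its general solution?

Row reduce the augmented matrix [A | b].
R2 ← R2 + R1: [0, -18, 6, -54]
R3 ← R3 + (1/2)·R1: [0, 3/2, -1/2, 9/2]
R3 ← R3 + (1/12)·R2: [0, 0, 0, 0]
The echelon form has 2 nonzero rows, and every pivot lies in the first 3 columns, so rank(A) = rank([A|b]) = 2.
The system is consistent.
Free variables = (unknowns) − (rank) = 3 − 2 = 1.

1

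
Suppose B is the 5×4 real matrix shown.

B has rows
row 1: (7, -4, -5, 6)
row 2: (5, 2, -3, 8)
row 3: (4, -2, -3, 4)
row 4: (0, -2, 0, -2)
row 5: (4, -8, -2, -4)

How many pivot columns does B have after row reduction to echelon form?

Row reduce to echelon form.
R2 ← R2 − (5/7)·R1: [0, 34/7, 4/7, 26/7]
R3 ← R3 − (4/7)·R1: [0, 2/7, -1/7, 4/7]
R5 ← R5 − (4/7)·R1: [0, -40/7, 6/7, -52/7]
R3 ← R3 − (1/17)·R2: [0, 0, -3/17, 6/17]
R4 ← R4 + (7/17)·R2: [0, 0, 4/17, -8/17]
R5 ← R5 + (20/17)·R2: [0, 0, 26/17, -52/17]
R4 ← R4 + (4/3)·R3: [0, 0, 0, 0]
R5 ← R5 + (26/3)·R3: [0, 0, 0, 0]
Echelon form has 3 nonzero rows, so rank(B) = 3.
Each nonzero row contributes one pivot column: 3 pivot columns.

3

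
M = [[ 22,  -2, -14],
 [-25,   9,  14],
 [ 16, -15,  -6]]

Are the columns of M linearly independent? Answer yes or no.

Row reduce M to echelon form.
R2 ← R2 + (25/22)·R1: [0, 74/11, -21/11]
R3 ← R3 − (8/11)·R1: [0, -149/11, 46/11]
R3 ← R3 + (149/74)·R2: [0, 0, 25/74]
3 pivots among 3 columns.
Every column is a pivot column, so the columns are linearly independent.

yes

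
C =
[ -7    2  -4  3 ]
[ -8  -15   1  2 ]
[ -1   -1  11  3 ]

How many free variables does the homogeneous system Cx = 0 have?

Row reduce to echelon form.
R2 ← R2 − (8/7)·R1: [0, -121/7, 39/7, -10/7]
R3 ← R3 − (1/7)·R1: [0, -9/7, 81/7, 18/7]
R3 ← R3 − (9/121)·R2: [0, 0, 1350/121, 324/121]
3 nonzero rows, so rank(C) = 3.
C has 4 columns; by rank–nullity, nullity = 4 − 3 = 1.

1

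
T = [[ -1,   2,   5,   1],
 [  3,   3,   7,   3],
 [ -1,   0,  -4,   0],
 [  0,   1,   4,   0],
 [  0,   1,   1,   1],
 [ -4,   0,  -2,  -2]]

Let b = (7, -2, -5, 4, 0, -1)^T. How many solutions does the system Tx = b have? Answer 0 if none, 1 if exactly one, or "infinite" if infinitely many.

Row reduce the augmented matrix [T | b].
R2 ← R2 + (3)·R1: [0, 9, 22, 6, 19]
R3 ← R3 − R1: [0, -2, -9, -1, -12]
R6 ← R6 − (4)·R1: [0, -8, -22, -6, -29]
R3 ← R3 + (2/9)·R2: [0, 0, -37/9, 1/3, -70/9]
R4 ← R4 − (1/9)·R2: [0, 0, 14/9, -2/3, 17/9]
R5 ← R5 − (1/9)·R2: [0, 0, -13/9, 1/3, -19/9]
R6 ← R6 + (8/9)·R2: [0, 0, -22/9, -2/3, -109/9]
R4 ← R4 + (14/37)·R3: [0, 0, 0, -20/37, -39/37]
R5 ← R5 − (13/37)·R3: [0, 0, 0, 8/37, 23/37]
R6 ← R6 − (22/37)·R3: [0, 0, 0, -32/37, -277/37]
R5 ← R5 + (2/5)·R4: [0, 0, 0, 0, 1/5]
R6 ← R6 − (8/5)·R4: [0, 0, 0, 0, -29/5]
R6 ← R6 + (29)·R5: [0, 0, 0, 0, 0]
The echelon form has 5 nonzero rows; the last pivot sits in the augmented column, so rank(T) = 4 but rank([T|b]) = 5.
Since the ranks differ, the system is inconsistent.
It has no solutions.

0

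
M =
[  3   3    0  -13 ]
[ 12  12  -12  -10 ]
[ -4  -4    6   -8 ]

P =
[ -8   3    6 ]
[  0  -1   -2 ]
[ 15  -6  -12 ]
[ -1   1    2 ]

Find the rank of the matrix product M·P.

2

First compute MP:
[[-11,  -7, -14],
 [-266,  86, 172],
 [130, -52, -104]]
Now row reduce the product.
R2 ← R2 − (266/11)·R1: [0, 2808/11, 5616/11]
R3 ← R3 + (130/11)·R1: [0, -1482/11, -2964/11]
R3 ← R3 + (19/36)·R2: [0, 0, 0]
2 nonzero rows, so rank(MP) = 2.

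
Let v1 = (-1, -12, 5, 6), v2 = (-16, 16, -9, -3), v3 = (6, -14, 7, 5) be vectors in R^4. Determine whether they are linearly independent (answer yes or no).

Form the matrix with these vectors as rows and row reduce.
R2 ← R2 − (16)·R1: [0, 208, -89, -99]
R3 ← R3 + (6)·R1: [0, -86, 37, 41]
R3 ← R3 + (43/104)·R2: [0, 0, 21/104, 7/104]
3 nonzero rows, so the 3 vectors span a space of dimension 3.
Since 3 = 3, the vectors are linearly independent.

yes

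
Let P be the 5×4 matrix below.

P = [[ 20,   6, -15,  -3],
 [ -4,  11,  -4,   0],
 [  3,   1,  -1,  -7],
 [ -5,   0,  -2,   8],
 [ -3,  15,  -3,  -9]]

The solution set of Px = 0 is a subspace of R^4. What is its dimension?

0

Row reduce to echelon form.
R2 ← R2 + (1/5)·R1: [0, 61/5, -7, -3/5]
R3 ← R3 − (3/20)·R1: [0, 1/10, 5/4, -131/20]
R4 ← R4 + (1/4)·R1: [0, 3/2, -23/4, 29/4]
R5 ← R5 + (3/20)·R1: [0, 159/10, -21/4, -189/20]
R3 ← R3 − (1/122)·R2: [0, 0, 319/244, -1597/244]
R4 ← R4 − (15/122)·R2: [0, 0, -1193/244, 1787/244]
R5 ← R5 − (159/122)·R2: [0, 0, 945/244, -2115/244]
R4 ← R4 + (1193/319)·R3: [0, 0, 0, -5472/319]
R5 ← R5 − (945/319)·R3: [0, 0, 0, 3420/319]
R5 ← R5 + (5/8)·R4: [0, 0, 0, 0]
4 nonzero rows, so rank(P) = 4.
P has 4 columns; by rank–nullity, nullity = 4 − 4 = 0.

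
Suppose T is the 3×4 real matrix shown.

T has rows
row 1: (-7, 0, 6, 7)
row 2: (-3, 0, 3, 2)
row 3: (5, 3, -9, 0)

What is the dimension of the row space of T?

3

Row reduce to echelon form.
R2 ← R2 − (3/7)·R1: [0, 0, 3/7, -1]
R3 ← R3 + (5/7)·R1: [0, 3, -33/7, 5]
Swap R2 ↔ R3
Echelon form has 3 nonzero rows, so rank(T) = 3.
The row space has dimension equal to the rank: 3.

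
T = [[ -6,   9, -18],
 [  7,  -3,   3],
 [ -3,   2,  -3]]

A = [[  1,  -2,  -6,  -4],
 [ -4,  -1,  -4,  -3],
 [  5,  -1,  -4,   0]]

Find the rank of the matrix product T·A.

First compute TA:
[[-132,  21,  72,  -3],
 [ 34, -14, -42, -19],
 [-26,   7,  22,   6]]
Now row reduce the product.
R2 ← R2 + (17/66)·R1: [0, -189/22, -258/11, -435/22]
R3 ← R3 − (13/66)·R1: [0, 63/22, 86/11, 145/22]
R3 ← R3 + (1/3)·R2: [0, 0, 0, 0]
2 nonzero rows, so rank(TA) = 2.

2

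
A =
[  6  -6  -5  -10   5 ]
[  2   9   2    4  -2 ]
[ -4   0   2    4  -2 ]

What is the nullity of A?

Row reduce to echelon form.
R2 ← R2 − (1/3)·R1: [0, 11, 11/3, 22/3, -11/3]
R3 ← R3 + (2/3)·R1: [0, -4, -4/3, -8/3, 4/3]
R3 ← R3 + (4/11)·R2: [0, 0, 0, 0, 0]
2 nonzero rows, so rank(A) = 2.
A has 5 columns; by rank–nullity, nullity = 5 − 2 = 3.

3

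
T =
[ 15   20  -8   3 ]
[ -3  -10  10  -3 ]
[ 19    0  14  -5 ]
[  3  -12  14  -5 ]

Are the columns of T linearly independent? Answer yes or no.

Row reduce T to echelon form.
R2 ← R2 + (1/5)·R1: [0, -6, 42/5, -12/5]
R3 ← R3 − (19/15)·R1: [0, -76/3, 362/15, -44/5]
R4 ← R4 − (1/5)·R1: [0, -16, 78/5, -28/5]
R3 ← R3 − (38/9)·R2: [0, 0, -34/3, 4/3]
R4 ← R4 − (8/3)·R2: [0, 0, -34/5, 4/5]
R4 ← R4 − (3/5)·R3: [0, 0, 0, 0]
3 pivots among 4 columns.
Only 3 < 4 pivot columns, so the columns are linearly dependent.

no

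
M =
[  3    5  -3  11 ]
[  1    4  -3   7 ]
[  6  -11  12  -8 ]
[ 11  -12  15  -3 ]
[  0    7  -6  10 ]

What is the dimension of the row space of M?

2

Row reduce to echelon form.
R2 ← R2 − (1/3)·R1: [0, 7/3, -2, 10/3]
R3 ← R3 − (2)·R1: [0, -21, 18, -30]
R4 ← R4 − (11/3)·R1: [0, -91/3, 26, -130/3]
R3 ← R3 + (9)·R2: [0, 0, 0, 0]
R4 ← R4 + (13)·R2: [0, 0, 0, 0]
R5 ← R5 − (3)·R2: [0, 0, 0, 0]
Echelon form has 2 nonzero rows, so rank(M) = 2.
The row space has dimension equal to the rank: 2.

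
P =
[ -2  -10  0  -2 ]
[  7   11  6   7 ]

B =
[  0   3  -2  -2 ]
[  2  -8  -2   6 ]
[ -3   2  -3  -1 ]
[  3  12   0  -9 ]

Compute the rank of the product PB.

First compute PB:
[[-26,  50,  24, -38],
 [ 25,  29, -54, -17]]
Now row reduce the product.
R2 ← R2 + (25/26)·R1: [0, 1002/13, -402/13, -696/13]
2 nonzero rows, so rank(PB) = 2.

2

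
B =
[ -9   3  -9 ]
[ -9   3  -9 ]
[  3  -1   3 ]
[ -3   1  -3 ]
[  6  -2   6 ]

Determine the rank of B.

Row reduce to echelon form.
R2 ← R2 − R1: [0, 0, 0]
R3 ← R3 + (1/3)·R1: [0, 0, 0]
R4 ← R4 − (1/3)·R1: [0, 0, 0]
R5 ← R5 + (2/3)·R1: [0, 0, 0]
Echelon form has 1 nonzero row, so rank(B) = 1.

1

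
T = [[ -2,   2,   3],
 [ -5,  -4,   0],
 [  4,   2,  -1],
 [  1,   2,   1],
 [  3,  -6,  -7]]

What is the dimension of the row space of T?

Row reduce to echelon form.
R2 ← R2 − (5/2)·R1: [0, -9, -15/2]
R3 ← R3 + (2)·R1: [0, 6, 5]
R4 ← R4 + (1/2)·R1: [0, 3, 5/2]
R5 ← R5 + (3/2)·R1: [0, -3, -5/2]
R3 ← R3 + (2/3)·R2: [0, 0, 0]
R4 ← R4 + (1/3)·R2: [0, 0, 0]
R5 ← R5 − (1/3)·R2: [0, 0, 0]
Echelon form has 2 nonzero rows, so rank(T) = 2.
The row space has dimension equal to the rank: 2.

2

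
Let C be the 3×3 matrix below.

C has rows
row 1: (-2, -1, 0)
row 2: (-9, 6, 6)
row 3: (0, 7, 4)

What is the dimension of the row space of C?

Row reduce to echelon form.
R2 ← R2 − (9/2)·R1: [0, 21/2, 6]
R3 ← R3 − (2/3)·R2: [0, 0, 0]
Echelon form has 2 nonzero rows, so rank(C) = 2.
The row space has dimension equal to the rank: 2.

2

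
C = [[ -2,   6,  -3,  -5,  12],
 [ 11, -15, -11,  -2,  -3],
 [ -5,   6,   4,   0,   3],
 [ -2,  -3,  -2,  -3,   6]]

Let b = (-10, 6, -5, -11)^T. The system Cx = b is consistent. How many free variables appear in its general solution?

2

Row reduce the augmented matrix [C | b].
R2 ← R2 + (11/2)·R1: [0, 18, -55/2, -59/2, 63, -49]
R3 ← R3 − (5/2)·R1: [0, -9, 23/2, 25/2, -27, 20]
R4 ← R4 − R1: [0, -9, 1, 2, -6, -1]
R3 ← R3 + (1/2)·R2: [0, 0, -9/4, -9/4, 9/2, -9/2]
R4 ← R4 + (1/2)·R2: [0, 0, -51/4, -51/4, 51/2, -51/2]
R4 ← R4 − (17/3)·R3: [0, 0, 0, 0, 0, 0]
The echelon form has 3 nonzero rows, and every pivot lies in the first 5 columns, so rank(C) = rank([C|b]) = 3.
The system is consistent.
Free variables = (unknowns) − (rank) = 5 − 3 = 2.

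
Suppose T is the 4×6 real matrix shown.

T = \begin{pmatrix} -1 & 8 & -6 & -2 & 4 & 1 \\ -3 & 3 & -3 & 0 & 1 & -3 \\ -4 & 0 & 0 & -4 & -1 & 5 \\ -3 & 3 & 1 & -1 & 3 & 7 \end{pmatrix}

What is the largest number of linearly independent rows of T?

4

Row reduce to echelon form.
R2 ← R2 − (3)·R1: [0, -21, 15, 6, -11, -6]
R3 ← R3 − (4)·R1: [0, -32, 24, 4, -17, 1]
R4 ← R4 − (3)·R1: [0, -21, 19, 5, -9, 4]
R3 ← R3 − (32/21)·R2: [0, 0, 8/7, -36/7, -5/21, 71/7]
R4 ← R4 − R2: [0, 0, 4, -1, 2, 10]
R4 ← R4 − (7/2)·R3: [0, 0, 0, 17, 17/6, -51/2]
Echelon form has 4 nonzero rows, so rank(T) = 4.
The rank gives the maximum number of linearly independent rows: 4.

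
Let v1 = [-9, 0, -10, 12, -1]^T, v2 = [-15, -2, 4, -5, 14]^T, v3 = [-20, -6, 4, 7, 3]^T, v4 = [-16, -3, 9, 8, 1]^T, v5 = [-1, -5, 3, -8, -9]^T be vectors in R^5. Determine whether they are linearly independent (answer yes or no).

Form the matrix with these vectors as rows and row reduce.
R2 ← R2 − (5/3)·R1: [0, -2, 62/3, -25, 47/3]
R3 ← R3 − (20/9)·R1: [0, -6, 236/9, -59/3, 47/9]
R4 ← R4 − (16/9)·R1: [0, -3, 241/9, -40/3, 25/9]
R5 ← R5 − (1/9)·R1: [0, -5, 37/9, -28/3, -80/9]
R3 ← R3 − (3)·R2: [0, 0, -322/9, 166/3, -376/9]
R4 ← R4 − (3/2)·R2: [0, 0, -38/9, 145/6, -373/18]
R5 ← R5 − (5/2)·R2: [0, 0, -428/9, 319/6, -865/18]
R4 ← R4 − (19/161)·R3: [0, 0, 0, 5679/322, -5085/322]
R5 ← R5 − (214/161)·R3: [0, 0, 0, -6563/322, 2407/322]
R5 ← R5 + (6563/5679)·R4: [0, 0, 0, 0, -6799/631]
5 nonzero rows, so the 5 vectors span a space of dimension 5.
Since 5 = 5, the vectors are linearly independent.

yes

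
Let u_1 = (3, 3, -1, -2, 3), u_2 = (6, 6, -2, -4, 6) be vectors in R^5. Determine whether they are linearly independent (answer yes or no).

Form the matrix with these vectors as rows and row reduce.
R2 ← R2 − (2)·R1: [0, 0, 0, 0, 0]
1 nonzero row, so the 2 vectors span a space of dimension 1.
Since 1 < 2, the vectors are linearly dependent.

no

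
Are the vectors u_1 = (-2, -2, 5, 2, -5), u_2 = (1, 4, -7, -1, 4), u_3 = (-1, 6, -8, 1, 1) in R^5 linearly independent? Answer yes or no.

no

Form the matrix with these vectors as rows and row reduce.
R2 ← R2 + (1/2)·R1: [0, 3, -9/2, 0, 3/2]
R3 ← R3 − (1/2)·R1: [0, 7, -21/2, 0, 7/2]
R3 ← R3 − (7/3)·R2: [0, 0, 0, 0, 0]
2 nonzero rows, so the 3 vectors span a space of dimension 2.
Since 2 < 3, the vectors are linearly dependent.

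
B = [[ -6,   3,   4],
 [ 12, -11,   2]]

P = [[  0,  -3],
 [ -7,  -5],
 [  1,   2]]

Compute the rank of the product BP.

2

First compute BP:
[[-17,  11],
 [ 79,  23]]
Now row reduce the product.
R2 ← R2 + (79/17)·R1: [0, 1260/17]
2 nonzero rows, so rank(BP) = 2.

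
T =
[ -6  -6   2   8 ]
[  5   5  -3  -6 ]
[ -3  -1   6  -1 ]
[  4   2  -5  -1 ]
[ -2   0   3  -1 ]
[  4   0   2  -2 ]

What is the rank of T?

3

Row reduce to echelon form.
R2 ← R2 + (5/6)·R1: [0, 0, -4/3, 2/3]
R3 ← R3 − (1/2)·R1: [0, 2, 5, -5]
R4 ← R4 + (2/3)·R1: [0, -2, -11/3, 13/3]
R5 ← R5 − (1/3)·R1: [0, 2, 7/3, -11/3]
R6 ← R6 + (2/3)·R1: [0, -4, 10/3, 10/3]
Swap R2 ↔ R3
R4 ← R4 + R2: [0, 0, 4/3, -2/3]
R5 ← R5 − R2: [0, 0, -8/3, 4/3]
R6 ← R6 + (2)·R2: [0, 0, 40/3, -20/3]
R4 ← R4 + R3: [0, 0, 0, 0]
R5 ← R5 − (2)·R3: [0, 0, 0, 0]
R6 ← R6 + (10)·R3: [0, 0, 0, 0]
Echelon form has 3 nonzero rows, so rank(T) = 3.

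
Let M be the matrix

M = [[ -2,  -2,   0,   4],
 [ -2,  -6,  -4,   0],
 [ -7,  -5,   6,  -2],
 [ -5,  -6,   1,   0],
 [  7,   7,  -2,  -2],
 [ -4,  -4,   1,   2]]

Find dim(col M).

4

Row reduce to echelon form.
R2 ← R2 − R1: [0, -4, -4, -4]
R3 ← R3 − (7/2)·R1: [0, 2, 6, -16]
R4 ← R4 − (5/2)·R1: [0, -1, 1, -10]
R5 ← R5 + (7/2)·R1: [0, 0, -2, 12]
R6 ← R6 − (2)·R1: [0, 0, 1, -6]
R3 ← R3 + (1/2)·R2: [0, 0, 4, -18]
R4 ← R4 − (1/4)·R2: [0, 0, 2, -9]
R4 ← R4 − (1/2)·R3: [0, 0, 0, 0]
R5 ← R5 + (1/2)·R3: [0, 0, 0, 3]
R6 ← R6 − (1/4)·R3: [0, 0, 0, -3/2]
Swap R4 ↔ R5
R6 ← R6 + (1/2)·R4: [0, 0, 0, 0]
Echelon form has 4 nonzero rows, so rank(M) = 4.
The column space has dimension equal to the rank: 4.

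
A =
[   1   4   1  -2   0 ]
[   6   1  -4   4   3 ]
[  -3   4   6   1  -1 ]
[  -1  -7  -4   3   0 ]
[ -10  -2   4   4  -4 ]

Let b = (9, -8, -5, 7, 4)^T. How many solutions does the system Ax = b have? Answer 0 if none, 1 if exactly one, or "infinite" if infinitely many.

Row reduce the augmented matrix [A | b].
R2 ← R2 − (6)·R1: [0, -23, -10, 16, 3, -62]
R3 ← R3 + (3)·R1: [0, 16, 9, -5, -1, 22]
R4 ← R4 + R1: [0, -3, -3, 1, 0, 16]
R5 ← R5 + (10)·R1: [0, 38, 14, -16, -4, 94]
R3 ← R3 + (16/23)·R2: [0, 0, 47/23, 141/23, 25/23, -486/23]
R4 ← R4 − (3/23)·R2: [0, 0, -39/23, -25/23, -9/23, 554/23]
R5 ← R5 + (38/23)·R2: [0, 0, -58/23, 240/23, 22/23, -194/23]
R4 ← R4 + (39/47)·R3: [0, 0, 0, 4, 24/47, 308/47]
R5 ← R5 + (58/47)·R3: [0, 0, 0, 18, 108/47, -1622/47]
R5 ← R5 − (9/2)·R4: [0, 0, 0, 0, 0, -64]
The echelon form has 5 nonzero rows; the last pivot sits in the augmented column, so rank(A) = 4 but rank([A|b]) = 5.
Since the ranks differ, the system is inconsistent.
It has no solutions.

0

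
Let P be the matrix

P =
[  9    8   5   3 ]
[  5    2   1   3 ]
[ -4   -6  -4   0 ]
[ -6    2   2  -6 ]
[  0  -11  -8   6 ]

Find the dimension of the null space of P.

Row reduce to echelon form.
R2 ← R2 − (5/9)·R1: [0, -22/9, -16/9, 4/3]
R3 ← R3 + (4/9)·R1: [0, -22/9, -16/9, 4/3]
R4 ← R4 + (2/3)·R1: [0, 22/3, 16/3, -4]
R3 ← R3 − R2: [0, 0, 0, 0]
R4 ← R4 + (3)·R2: [0, 0, 0, 0]
R5 ← R5 − (9/2)·R2: [0, 0, 0, 0]
2 nonzero rows, so rank(P) = 2.
P has 4 columns; by rank–nullity, nullity = 4 − 2 = 2.

2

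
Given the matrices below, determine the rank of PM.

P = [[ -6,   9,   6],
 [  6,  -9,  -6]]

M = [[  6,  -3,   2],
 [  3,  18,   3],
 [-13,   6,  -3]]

1

First compute PM:
[[-87, 216,  -3],
 [ 87, -216,   3]]
Now row reduce the product.
R2 ← R2 + R1: [0, 0, 0]
1 nonzero row, so rank(PM) = 1.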